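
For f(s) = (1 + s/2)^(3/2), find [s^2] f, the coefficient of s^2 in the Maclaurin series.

[s^0] = 1;  [s^1] = 3/4;  [s^2] = 3/32.

3/32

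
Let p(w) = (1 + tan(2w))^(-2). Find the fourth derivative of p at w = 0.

Substitute the inner expansion into the outer series and collect powers.
From the series, [w^4] p = 112; multiply by 4! = 24 to get 2688.

2688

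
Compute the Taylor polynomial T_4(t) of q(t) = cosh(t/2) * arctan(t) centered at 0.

-5*t^3/24 + t

Write out both Maclaurin series and multiply, keeping only the needed powers.
q(0) = 0
q′(0) = 1
q′′(0) = 0
q′′′(0) = -5/4
q^(4)(0) = 0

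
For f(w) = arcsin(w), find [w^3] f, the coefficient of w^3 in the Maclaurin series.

1/6

c_3 = f′′′(0)/3! = 1/6.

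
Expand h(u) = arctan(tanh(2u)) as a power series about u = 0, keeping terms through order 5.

Compose series: expand the inner function first, then feed it into the outer expansion.

64*u^5/3 - 16*u^3/3 + 2*u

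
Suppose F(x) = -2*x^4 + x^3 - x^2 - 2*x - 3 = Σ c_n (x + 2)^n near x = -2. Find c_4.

-2

Use the known series and substitute for the argument.
F(-2) = -43
F′(-2) = 78
F′′(-2) = -110
F′′′(-2) = 102
F^(4)(-2) = -48
Then c_k = F^(k)(-2)/k! gives each Taylor coefficient.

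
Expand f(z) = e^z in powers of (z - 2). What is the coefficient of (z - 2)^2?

e^(2)/2

f(2) = e^(2)
f′(2) = e^(2)
f′′(2) = e^(2)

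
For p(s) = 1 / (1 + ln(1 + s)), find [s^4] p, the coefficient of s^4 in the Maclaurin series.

11/3

Use the geometric series for the reciprocal, then substitute.
p(0) = 1
p′(0) = -1
p′′(0) = 3
p′′′(0) = -14
p^(4)(0) = 88
Dividing each by k! gives the coefficients c_0, ..., c_4.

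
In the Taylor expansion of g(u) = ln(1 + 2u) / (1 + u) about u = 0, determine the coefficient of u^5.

Write out both Maclaurin series and multiply, keeping only the needed powers.
[u^0] = 0;  [u^1] = 2;  [u^2] = -4;  [u^3] = 20/3;  [u^4] = -32/3;  [u^5] = 256/15.
So c_5 = g^(5)(0)/5! = 256/15.

256/15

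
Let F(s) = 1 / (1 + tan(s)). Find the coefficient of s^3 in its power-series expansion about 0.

-4/3

Use the geometric series for the reciprocal, then substitute.
[s^0] = 1;  [s^1] = -1;  [s^2] = 1;  [s^3] = -4/3.
So c_3 = F′′′(0)/3! = -4/3.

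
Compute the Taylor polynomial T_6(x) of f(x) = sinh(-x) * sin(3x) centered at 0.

Take the Cauchy product of the two expansions.
f(0) = 0
f′(0) = 0
f′′(0) = -6
f′′′(0) = 0
f^(4)(0) = 96
f^(5)(0) = 0
f^(6)(0) = -936
Then c_k = f^(k)(0)/k! gives each Taylor coefficient.

-13*x^6/10 + 4*x^4 - 3*x^2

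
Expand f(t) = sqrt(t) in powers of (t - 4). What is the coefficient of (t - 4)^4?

-5/16384

Compute the successive derivatives at the expansion point and divide by k!.
f(4) = 2
f′(4) = 1/4
f′′(4) = -1/32
f′′′(4) = 3/256
f^(4)(4) = -15/2048
So c_4 = f^(4)(4)/4! = -5/16384.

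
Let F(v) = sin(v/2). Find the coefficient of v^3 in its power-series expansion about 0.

Apply the Taylor formula c_k = f^(k)(a)/k!.
F(0) = 0
F′(0) = 1/2
F′′(0) = 0
F′′′(0) = -1/8

-1/48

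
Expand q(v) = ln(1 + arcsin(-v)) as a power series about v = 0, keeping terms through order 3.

Plug the Maclaurin series of the inner function into that of the outer and collect terms.

-v^3/2 - v^2/2 - v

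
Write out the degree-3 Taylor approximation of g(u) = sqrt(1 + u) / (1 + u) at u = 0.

Take the Cauchy product of the two expansions.
g(0) = 1
g′(0) = -1/2
g′′(0) = 3/4
g′′′(0) = -15/8
The Taylor polynomial is Σ g^(k)(0)/k! · u^k.

-5*u^3/16 + 3*u^2/8 - u/2 + 1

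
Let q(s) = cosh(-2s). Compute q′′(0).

4

Compute the successive derivatives at the expansion point and divide by k!.
The coefficient of s^2 in the expansion is 2, so q′′(0) = 2! * (2) = 4.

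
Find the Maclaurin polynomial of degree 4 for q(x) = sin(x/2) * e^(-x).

Write out both Maclaurin series and multiply, keeping only the needed powers.
q(0) = 0
q′(0) = 1/2
q′′(0) = -1
q′′′(0) = 11/8
q^(4)(0) = -3/2

-x^4/16 + 11*x^3/48 - x^2/2 + x/2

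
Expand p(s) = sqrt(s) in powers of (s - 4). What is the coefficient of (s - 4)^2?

-1/64

Apply the Taylor formula c_k = f^(k)(a)/k!.
[(s - 4)^0] = 2;  [(s - 4)^1] = 1/4;  [(s - 4)^2] = -1/64.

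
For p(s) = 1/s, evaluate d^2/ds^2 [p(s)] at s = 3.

The coefficient of (s - 3)^2 in the expansion is 1/27, so p′′(3) = 2! * (1/27) = 2/27.

2/27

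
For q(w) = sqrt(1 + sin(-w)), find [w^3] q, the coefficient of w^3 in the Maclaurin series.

Substitute the inner expansion into the outer series and collect powers.
q(0) = 1
q′(0) = -1/2
q′′(0) = -1/4
q′′′(0) = 1/8
So c_3 = q′′′(0)/3! = 1/48.

1/48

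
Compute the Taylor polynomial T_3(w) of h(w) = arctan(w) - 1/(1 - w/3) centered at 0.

Add the two expansions coefficient-wise.
h(0) = -1
h′(0) = 2/3
h′′(0) = -2/9
h′′′(0) = -20/9
Then c_k = h^(k)(0)/k! gives each Taylor coefficient.

-10*w^3/27 - w^2/9 + 2*w/3 - 1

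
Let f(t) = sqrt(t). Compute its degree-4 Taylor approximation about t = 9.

Use the known series and substitute for the argument.
f(9) = 3
f′(9) = 1/6
f′′(9) = -1/108
f′′′(9) = 1/648
f^(4)(9) = -5/11664
The Taylor polynomial is Σ f^(k)(9)/k! · (t - 9)^k.

-5*(t - 9)^4/279936 + (t - 9)^3/3888 - (t - 9)^2/216 + (t - 9)/6 + 3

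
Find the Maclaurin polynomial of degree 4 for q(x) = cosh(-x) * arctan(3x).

Multiply the two series term by term and collect like powers.
q(0) = 0
q′(0) = 3
q′′(0) = 0
q′′′(0) = -45
q^(4)(0) = 0

-15*x^3/2 + 3*x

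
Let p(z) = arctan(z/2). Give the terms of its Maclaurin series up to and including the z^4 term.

Use the known series and substitute for the argument.
p(0) = 0
p′(0) = 1/2
p′′(0) = 0
p′′′(0) = -1/4
p^(4)(0) = 0

-z^3/24 + z/2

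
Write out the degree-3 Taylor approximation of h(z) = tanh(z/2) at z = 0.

-z^3/24 + z/2

Differentiate repeatedly and evaluate at the center.
[z^0] = 0;  [z^1] = 1/2;  [z^2] = 0;  [z^3] = -1/24.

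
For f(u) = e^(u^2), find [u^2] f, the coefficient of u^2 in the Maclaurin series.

Use the known series and substitute for the argument.
f(0) = 1
f′(0) = 0
f′′(0) = 2
The Taylor polynomial is Σ f^(k)(0)/k! · u^k.

1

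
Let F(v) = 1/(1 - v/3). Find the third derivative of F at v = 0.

Differentiate repeatedly and evaluate at the center.
From the series, [v^3] F = 1/27; multiply by 3! = 6 to get 2/9.

2/9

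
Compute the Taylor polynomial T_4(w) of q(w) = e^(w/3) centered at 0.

w^4/1944 + w^3/162 + w^2/18 + w/3 + 1

q(0) = 1
q′(0) = 1/3
q′′(0) = 1/9
q′′′(0) = 1/27
q^(4)(0) = 1/81
The Taylor polynomial is Σ q^(k)(0)/k! · w^k.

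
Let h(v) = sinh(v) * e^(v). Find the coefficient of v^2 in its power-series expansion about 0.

1

Take the Cauchy product of the two expansions.
[v^0] = 0;  [v^1] = 1;  [v^2] = 1.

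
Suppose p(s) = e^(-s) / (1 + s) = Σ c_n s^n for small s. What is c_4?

Take the Cauchy product of the two expansions.
p(0) = 1
p′(0) = -2
p′′(0) = 5
p′′′(0) = -16
p^(4)(0) = 65

65/24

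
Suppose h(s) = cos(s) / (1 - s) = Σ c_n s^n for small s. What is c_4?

13/24

Expand 1/(denominator) as a geometric series and multiply by the numerator's series.
h(0) = 1
h′(0) = 1
h′′(0) = 1
h′′′(0) = 3
h^(4)(0) = 13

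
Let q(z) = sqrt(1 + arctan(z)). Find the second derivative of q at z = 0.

Let u equal the inner series; expand the outer function in u and truncate.
The coefficient of z^2 in the expansion is -1/8, so q′′(0) = 2! * (-1/8) = -1/4.

-1/4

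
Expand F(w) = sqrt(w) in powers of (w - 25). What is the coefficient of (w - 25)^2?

[(w - 25)^0] = 5;  [(w - 25)^1] = 1/10;  [(w - 25)^2] = -1/1000.
So c_2 = F′′(25)/2! = -1/1000.

-1/1000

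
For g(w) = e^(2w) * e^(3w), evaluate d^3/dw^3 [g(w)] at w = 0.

125

Write out both Maclaurin series and multiply, keeping only the needed powers.
The coefficient of w^3 in the expansion is 125/6, so g′′′(0) = 3! * (125/6) = 125.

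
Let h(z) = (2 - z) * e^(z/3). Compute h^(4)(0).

Multiply each power in the prefactor through the base expansion.
The coefficient of z^4 in the expansion is -5/972, so h^(4)(0) = 4! * (-5/972) = -10/81.

-10/81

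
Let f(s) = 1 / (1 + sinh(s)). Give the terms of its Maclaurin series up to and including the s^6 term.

Write 1/(1+u) = 1 - u + u^2 - u^3 + ... and substitute the series for u.
[s^0] = 1;  [s^1] = -1;  [s^2] = 1;  [s^3] = -7/6;  [s^4] = 4/3;  [s^5] = -181/120;  [s^6] = 77/45.

77*s^6/45 - 181*s^5/120 + 4*s^4/3 - 7*s^3/6 + s^2 - s + 1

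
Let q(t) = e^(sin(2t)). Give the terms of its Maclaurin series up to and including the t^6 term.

-4*t^6/15 - 32*t^5/15 - 2*t^4 + 2*t^2 + 2*t + 1

Plug the Maclaurin series of the inner function into that of the outer and collect terms.
q(0) = 1
q′(0) = 2
q′′(0) = 4
q′′′(0) = 0
q^(4)(0) = -48
q^(5)(0) = -256
q^(6)(0) = -192
Then c_k = q^(k)(0)/k! gives each Taylor coefficient.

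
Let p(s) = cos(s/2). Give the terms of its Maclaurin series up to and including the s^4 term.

s^4/384 - s^2/8 + 1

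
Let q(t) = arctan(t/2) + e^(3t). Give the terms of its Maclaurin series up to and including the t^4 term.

27*t^4/8 + 107*t^3/24 + 9*t^2/2 + 7*t/2 + 1

Add the two expansions coefficient-wise.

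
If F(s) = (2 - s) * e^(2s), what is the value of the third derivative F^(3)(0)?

Multiply each power in the prefactor through the base expansion.
The coefficient of s^3 in the expansion is 2/3, so F′′′(0) = 3! * (2/3) = 4.

4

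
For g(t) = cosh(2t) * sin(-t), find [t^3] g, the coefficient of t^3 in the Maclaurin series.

Write out both Maclaurin series and multiply, keeping only the needed powers.
[t^0] = 0;  [t^1] = -1;  [t^2] = 0;  [t^3] = -11/6.
So c_3 = g′′′(0)/3! = -11/6.

-11/6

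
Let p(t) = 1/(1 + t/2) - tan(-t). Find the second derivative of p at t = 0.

1/2

Expand each term separately and add.
The coefficient of t^2 in the expansion is 1/4, so p′′(0) = 2! * (1/4) = 1/2.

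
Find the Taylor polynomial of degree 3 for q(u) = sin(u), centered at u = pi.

(u - pi)^3/6 - (u - pi)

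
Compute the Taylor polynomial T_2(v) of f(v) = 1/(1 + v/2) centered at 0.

v^2/4 - v/2 + 1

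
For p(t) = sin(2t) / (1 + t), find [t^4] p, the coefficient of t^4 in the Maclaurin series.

-2/3

Expand each factor separately, then convolve coefficients.
p(0) = 0
p′(0) = 2
p′′(0) = -4
p′′′(0) = 4
p^(4)(0) = -16
So c_4 = p^(4)(0)/4! = -2/3.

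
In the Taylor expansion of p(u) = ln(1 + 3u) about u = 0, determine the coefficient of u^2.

Compute the successive derivatives at the expansion point and divide by k!.
p(0) = 0
p′(0) = 3
p′′(0) = -9

-9/2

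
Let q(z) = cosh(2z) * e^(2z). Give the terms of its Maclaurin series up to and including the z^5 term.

64*z^5/15 + 16*z^4/3 + 16*z^3/3 + 4*z^2 + 2*z + 1

Multiply the two series term by term and collect like powers.
q(0) = 1
q′(0) = 2
q′′(0) = 8
q′′′(0) = 32
q^(4)(0) = 128
q^(5)(0) = 512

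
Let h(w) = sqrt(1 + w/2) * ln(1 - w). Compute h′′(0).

Expand each factor separately, then convolve coefficients.
The coefficient of w^2 in the expansion is -3/4, so h′′(0) = 2! * (-3/4) = -3/2.

-3/2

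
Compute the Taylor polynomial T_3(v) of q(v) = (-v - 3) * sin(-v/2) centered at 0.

-v^3/16 + v^2/2 + 3*v/2

Shift and add copies of the series according to the polynomial's terms.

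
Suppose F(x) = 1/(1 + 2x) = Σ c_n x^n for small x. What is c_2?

Compute the successive derivatives at the expansion point and divide by k!.

4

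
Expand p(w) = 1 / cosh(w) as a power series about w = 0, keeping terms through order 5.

Invert the denominator's series and multiply.
p(0) = 1
p′(0) = 0
p′′(0) = -1
p′′′(0) = 0
p^(4)(0) = 5
p^(5)(0) = 0

5*w^4/24 - w^2/2 + 1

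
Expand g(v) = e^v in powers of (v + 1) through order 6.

Differentiate repeatedly and evaluate at the center.

(v + 1)^6*e^(-1)/720 + (v + 1)^5*e^(-1)/120 + (v + 1)^4*e^(-1)/24 + (v + 1)^3*e^(-1)/6 + (v + 1)^2*e^(-1)/2 + (v + 1)*e^(-1) + e^(-1)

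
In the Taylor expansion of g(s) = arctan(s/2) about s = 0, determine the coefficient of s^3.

-1/24

Use the known series and substitute for the argument.
g(0) = 0
g′(0) = 1/2
g′′(0) = 0
g′′′(0) = -1/4
So c_3 = g′′′(0)/3! = -1/24.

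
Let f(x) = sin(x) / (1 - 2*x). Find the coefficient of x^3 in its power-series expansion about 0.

Use 1/(1 - r) = Σ r^k on the denominator, then take the Cauchy product.
f(0) = 0
f′(0) = 1
f′′(0) = 4
f′′′(0) = 23
So c_3 = f′′′(0)/3! = 23/6.

23/6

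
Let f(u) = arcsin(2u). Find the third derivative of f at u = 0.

From the series, [u^3] f = 4/3; multiply by 3! = 6 to get 8.

8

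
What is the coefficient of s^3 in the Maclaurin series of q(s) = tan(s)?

1/3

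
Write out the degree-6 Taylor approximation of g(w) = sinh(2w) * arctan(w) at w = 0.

2*w^6/9 + 2*w^4/3 + 2*w^2

Expand each factor separately, then convolve coefficients.
g(0) = 0
g′(0) = 0
g′′(0) = 4
g′′′(0) = 0
g^(4)(0) = 16
g^(5)(0) = 0
g^(6)(0) = 160
The Taylor polynomial is Σ g^(k)(0)/k! · w^k.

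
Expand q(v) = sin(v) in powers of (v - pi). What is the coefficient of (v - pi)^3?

q(pi) = 0
q′(pi) = -1
q′′(pi) = 0
q′′′(pi) = 1
The Taylor polynomial is Σ q^(k)(pi)/k! · (v - pi)^k.

1/6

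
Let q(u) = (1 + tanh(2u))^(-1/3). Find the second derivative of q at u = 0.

Plug the Maclaurin series of the inner function into that of the outer and collect terms.
The coefficient of u^2 in the expansion is 8/9, so q′′(0) = 2! * (8/9) = 16/9.

16/9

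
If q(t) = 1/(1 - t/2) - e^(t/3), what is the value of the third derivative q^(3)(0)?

77/108

Combine the two series term by term.
From the series, [t^3] q = 77/648; multiply by 3! = 6 to get 77/108.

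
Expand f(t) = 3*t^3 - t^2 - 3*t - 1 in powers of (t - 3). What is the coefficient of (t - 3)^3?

f(3) = 62
f′(3) = 72
f′′(3) = 52
f′′′(3) = 18

3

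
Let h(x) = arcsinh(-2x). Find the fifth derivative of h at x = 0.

Differentiate repeatedly and evaluate at the center.
From the series, [x^5] h = -12/5; multiply by 5! = 120 to get -288.

-288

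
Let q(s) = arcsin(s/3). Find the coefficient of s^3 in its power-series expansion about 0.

1/162

q(0) = 0
q′(0) = 1/3
q′′(0) = 0
q′′′(0) = 1/27
Then c_k = q^(k)(0)/k! gives each Taylor coefficient.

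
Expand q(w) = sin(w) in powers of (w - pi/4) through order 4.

q(pi/4) = sqrt(2)/2
q′(pi/4) = sqrt(2)/2
q′′(pi/4) = -sqrt(2)/2
q′′′(pi/4) = -sqrt(2)/2
q^(4)(pi/4) = sqrt(2)/2

sqrt(2)*(w - pi/4)^4/48 - sqrt(2)*(w - pi/4)^3/12 - sqrt(2)*(w - pi/4)^2/4 + sqrt(2)*(w - pi/4)/2 + sqrt(2)/2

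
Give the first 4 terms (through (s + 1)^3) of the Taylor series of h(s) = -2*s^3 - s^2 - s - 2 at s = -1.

Differentiate repeatedly and evaluate at the center.
h(-1) = 0
h′(-1) = -5
h′′(-1) = 10
h′′′(-1) = -12
The Taylor polynomial is Σ h^(k)(-1)/k! · (s + 1)^k.

-2*(s + 1)^3 + 5*(s + 1)^2 - 5*(s + 1)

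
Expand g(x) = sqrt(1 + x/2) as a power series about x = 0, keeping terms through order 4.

-5*x^4/2048 + x^3/128 - x^2/32 + x/4 + 1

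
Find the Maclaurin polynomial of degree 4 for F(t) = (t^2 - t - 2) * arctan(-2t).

-8*t^4/3 - 22*t^3/3 + 2*t^2 + 4*t

Distribute the polynomial across the series and collect like powers.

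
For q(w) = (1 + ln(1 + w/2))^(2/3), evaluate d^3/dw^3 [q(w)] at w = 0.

31/108

Plug the Maclaurin series of the inner function into that of the outer and collect terms.
The coefficient of w^3 in the expansion is 31/648, so q′′′(0) = 3! * (31/648) = 31/108.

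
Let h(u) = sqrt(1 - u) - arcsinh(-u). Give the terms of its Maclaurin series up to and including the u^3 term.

-11*u^3/48 - u^2/8 + u/2 + 1

Expand each term separately and add.
h(0) = 1
h′(0) = 1/2
h′′(0) = -1/4
h′′′(0) = -11/8
Dividing each by k! gives the coefficients c_0, ..., c_3.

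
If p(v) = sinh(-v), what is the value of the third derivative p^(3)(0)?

-1

The coefficient of v^3 in the expansion is -1/6, so p′′′(0) = 3! * (-1/6) = -1.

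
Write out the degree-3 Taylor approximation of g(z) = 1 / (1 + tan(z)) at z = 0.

-4*z^3/3 + z^2 - z + 1

Use the geometric series for the reciprocal, then substitute.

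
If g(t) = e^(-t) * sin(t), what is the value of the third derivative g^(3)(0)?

Multiply the two series term by term and collect like powers.
The coefficient of t^3 in the expansion is 1/3, so g′′′(0) = 3! * (1/3) = 2.

2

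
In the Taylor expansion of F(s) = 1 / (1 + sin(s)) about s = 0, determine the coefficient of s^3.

-5/6

Use the geometric series for the reciprocal, then substitute.
So c_3 = F′′′(0)/3! = -5/6.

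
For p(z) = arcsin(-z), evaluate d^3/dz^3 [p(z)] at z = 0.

The coefficient of z^3 in the expansion is -1/6, so p′′′(0) = 3! * (-1/6) = -1.

-1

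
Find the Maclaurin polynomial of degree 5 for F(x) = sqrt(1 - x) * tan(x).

101*x^5/1920 - 11*x^4/48 + 5*x^3/24 - x^2/2 + x

Expand each factor separately, then convolve coefficients.
[x^0] = 0;  [x^1] = 1;  [x^2] = -1/2;  [x^3] = 5/24;  [x^4] = -11/48;  [x^5] = 101/1920.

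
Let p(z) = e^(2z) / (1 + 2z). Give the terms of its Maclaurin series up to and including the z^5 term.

Multiply the two series term by term and collect like powers.
p(0) = 1
p′(0) = 0
p′′(0) = 4
p′′′(0) = -16
p^(4)(0) = 144
p^(5)(0) = -1408

-176*z^5/15 + 6*z^4 - 8*z^3/3 + 2*z^2 + 1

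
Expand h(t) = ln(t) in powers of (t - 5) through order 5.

(t - 5)^5/15625 - (t - 5)^4/2500 + (t - 5)^3/375 - (t - 5)^2/50 + (t - 5)/5 + ln(5)

[(t - 5)^0] = ln(5);  [(t - 5)^1] = 1/5;  [(t - 5)^2] = -1/50;  [(t - 5)^3] = 1/375;  [(t - 5)^4] = -1/2500;  [(t - 5)^5] = 1/15625.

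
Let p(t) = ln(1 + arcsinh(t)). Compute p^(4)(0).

-2

Compose series: expand the inner function first, then feed it into the outer expansion.
The coefficient of t^4 in the expansion is -1/12, so p^(4)(0) = 4! * (-1/12) = -2.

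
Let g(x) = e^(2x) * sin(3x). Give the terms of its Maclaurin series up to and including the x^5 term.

Take the Cauchy product of the two expansions.

-199*x^5/40 - 5*x^4 + 3*x^3/2 + 6*x^2 + 3*x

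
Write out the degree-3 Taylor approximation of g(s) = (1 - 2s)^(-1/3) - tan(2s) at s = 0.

Expand each term separately and add.

-104*s^3/81 + 8*s^2/9 - 4*s/3 + 1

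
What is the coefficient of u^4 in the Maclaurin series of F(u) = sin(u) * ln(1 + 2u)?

Multiply the two series term by term and collect like powers.
F(0) = 0
F′(0) = 0
F′′(0) = 4
F′′′(0) = -12
F^(4)(0) = 56
So c_4 = F^(4)(0)/4! = 7/3.

7/3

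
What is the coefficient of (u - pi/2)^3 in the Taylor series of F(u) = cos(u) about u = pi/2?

1/6

Differentiate repeatedly and evaluate at the center.
F(pi/2) = 0
F′(pi/2) = -1
F′′(pi/2) = 0
F′′′(pi/2) = 1
So c_3 = F′′′(pi/2)/3! = 1/6.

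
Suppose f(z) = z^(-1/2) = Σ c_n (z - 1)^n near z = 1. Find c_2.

Use the known series and substitute for the argument.
[(z - 1)^0] = 1;  [(z - 1)^1] = -1/2;  [(z - 1)^2] = 3/8.
So c_2 = f′′(1)/2! = 3/8.

3/8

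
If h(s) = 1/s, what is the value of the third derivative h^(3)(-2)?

-3/8

Use the known series and substitute for the argument.
The coefficient of (s + 2)^3 in the expansion is -1/16, so h′′′(-2) = 3! * (-1/16) = -3/8.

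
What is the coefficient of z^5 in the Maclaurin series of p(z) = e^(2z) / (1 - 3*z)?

7099/15

Use 1/(1 - r) = Σ r^k on the denominator, then take the Cauchy product.
p(0) = 1
p′(0) = 5
p′′(0) = 34
p′′′(0) = 314
p^(4)(0) = 3784
p^(5)(0) = 56792
So c_5 = p^(5)(0)/5! = 7099/15.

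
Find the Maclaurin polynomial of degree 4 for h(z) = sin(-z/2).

z^3/48 - z/2

h(0) = 0
h′(0) = -1/2
h′′(0) = 0
h′′′(0) = 1/8
h^(4)(0) = 0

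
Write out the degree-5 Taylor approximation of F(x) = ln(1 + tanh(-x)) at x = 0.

Substitute the inner expansion into the outer series and collect powers.
[x^0] = 0;  [x^1] = -1;  [x^2] = -1/2;  [x^3] = 0;  [x^4] = 1/12;  [x^5] = 0.

x^4/12 - x^2/2 - x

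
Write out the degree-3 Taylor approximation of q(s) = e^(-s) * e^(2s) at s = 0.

Multiply the two series term by term and collect like powers.

s^3/6 + s^2/2 + s + 1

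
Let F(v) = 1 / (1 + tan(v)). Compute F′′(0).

2

Write 1/(1+u) = 1 - u + u^2 - u^3 + ... and substitute the series for u.
From the series, [v^2] F = 1; multiply by 2! = 2 to get 2.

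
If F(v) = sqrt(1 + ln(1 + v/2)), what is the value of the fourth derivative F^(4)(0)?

Plug the Maclaurin series of the inner function into that of the outer and collect terms.
From the series, [v^4] F = -143/6144; multiply by 4! = 24 to get -143/256.

-143/256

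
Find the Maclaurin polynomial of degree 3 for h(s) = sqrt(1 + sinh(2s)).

Plug the Maclaurin series of the inner function into that of the outer and collect terms.
h(0) = 1
h′(0) = 1
h′′(0) = -1
h′′′(0) = 7
Dividing each by k! gives the coefficients c_0, ..., c_3.

7*s^3/6 - s^2/2 + s + 1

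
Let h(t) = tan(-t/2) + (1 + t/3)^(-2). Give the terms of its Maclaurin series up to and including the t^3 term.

Expand each term separately and add.
h(0) = 1
h′(0) = -7/6
h′′(0) = 2/3
h′′′(0) = -41/36

-41*t^3/216 + t^2/3 - 7*t/6 + 1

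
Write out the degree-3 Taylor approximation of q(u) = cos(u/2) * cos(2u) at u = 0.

1 - 17*u^2/8

Write out both Maclaurin series and multiply, keeping only the needed powers.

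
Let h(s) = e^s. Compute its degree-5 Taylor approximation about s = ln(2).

(s - ln(2))^5/60 + (s - ln(2))^4/12 + (s - ln(2))^3/3 + (s - ln(2))^2 + 2*(s - ln(2)) + 2

Differentiate repeatedly and evaluate at the center.
[(s - ln(2))^0] = 2;  [(s - ln(2))^1] = 2;  [(s - ln(2))^2] = 1;  [(s - ln(2))^3] = 1/3;  [(s - ln(2))^4] = 1/12;  [(s - ln(2))^5] = 1/60.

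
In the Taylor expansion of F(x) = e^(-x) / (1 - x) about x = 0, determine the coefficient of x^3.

1/3

Expand 1/(denominator) as a geometric series and multiply by the numerator's series.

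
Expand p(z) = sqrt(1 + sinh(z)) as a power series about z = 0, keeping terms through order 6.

-2401*z^6/46080 + 241*z^5/3840 - 31*z^4/384 + 7*z^3/48 - z^2/8 + z/2 + 1

Compose series: expand the inner function first, then feed it into the outer expansion.
p(0) = 1
p′(0) = 1/2
p′′(0) = -1/4
p′′′(0) = 7/8
p^(4)(0) = -31/16
p^(5)(0) = 241/32
p^(6)(0) = -2401/64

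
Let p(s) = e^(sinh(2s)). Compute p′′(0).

Substitute the inner expansion into the outer series and collect powers.
The coefficient of s^2 in the expansion is 2, so p′′(0) = 2! * (2) = 4.

4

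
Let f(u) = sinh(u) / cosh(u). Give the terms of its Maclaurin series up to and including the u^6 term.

Divide the numerator series by the denominator series (power-series long division).
f(0) = 0
f′(0) = 1
f′′(0) = 0
f′′′(0) = -2
f^(4)(0) = 0
f^(5)(0) = 16
f^(6)(0) = 0
Dividing each by k! gives the coefficients c_0, ..., c_6.

2*u^5/15 - u^3/3 + u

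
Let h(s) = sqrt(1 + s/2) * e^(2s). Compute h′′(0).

79/16

Take the Cauchy product of the two expansions.
The coefficient of s^2 in the expansion is 79/32, so h′′(0) = 2! * (79/32) = 79/16.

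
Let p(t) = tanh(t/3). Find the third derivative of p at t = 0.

-2/27

Use the known series and substitute for the argument.
From the series, [t^3] p = -1/81; multiply by 3! = 6 to get -2/27.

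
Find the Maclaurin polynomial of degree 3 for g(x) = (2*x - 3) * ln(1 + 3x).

Shift and add copies of the series according to the polynomial's terms.

-36*x^3 + 39*x^2/2 - 9*x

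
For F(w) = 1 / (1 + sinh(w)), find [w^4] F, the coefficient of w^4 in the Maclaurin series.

4/3

Expand as Σ (-1)^k u^k with u equal to the inner function's series.
F(0) = 1
F′(0) = -1
F′′(0) = 2
F′′′(0) = -7
F^(4)(0) = 32
Dividing each by k! gives the coefficients c_0, ..., c_4.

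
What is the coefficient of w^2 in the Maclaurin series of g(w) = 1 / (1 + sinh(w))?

Use the geometric series for the reciprocal, then substitute.
g(0) = 1
g′(0) = -1
g′′(0) = 2
So c_2 = g′′(0)/2! = 1.

1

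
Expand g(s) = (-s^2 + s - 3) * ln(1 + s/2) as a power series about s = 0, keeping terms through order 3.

Multiply each power in the prefactor through the base expansion.

-3*s^3/4 + 7*s^2/8 - 3*s/2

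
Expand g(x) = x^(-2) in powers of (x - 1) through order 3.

[(x - 1)^0] = 1;  [(x - 1)^1] = -2;  [(x - 1)^2] = 3;  [(x - 1)^3] = -4.

-4*(x - 1)^3 + 3*(x - 1)^2 - 2*(x - 1) + 1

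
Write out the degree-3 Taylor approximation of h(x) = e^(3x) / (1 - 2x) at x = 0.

Take the Cauchy product of the two expansions.
[x^0] = 1;  [x^1] = 5;  [x^2] = 29/2;  [x^3] = 67/2.

67*x^3/2 + 29*x^2/2 + 5*x + 1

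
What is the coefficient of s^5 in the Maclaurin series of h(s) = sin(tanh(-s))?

Compose series: expand the inner function first, then feed it into the outer expansion.
h(0) = 0
h′(0) = -1
h′′(0) = 0
h′′′(0) = 3
h^(4)(0) = 0
h^(5)(0) = -37
Dividing each by k! gives the coefficients c_0, ..., c_5.

-37/120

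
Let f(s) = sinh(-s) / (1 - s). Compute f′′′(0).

Write out both Maclaurin series and multiply, keeping only the needed powers.
From the series, [s^3] f = -7/6; multiply by 3! = 6 to get -7.

-7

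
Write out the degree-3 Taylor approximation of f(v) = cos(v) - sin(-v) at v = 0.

Expand each term separately and add.
[v^0] = 1;  [v^1] = 1;  [v^2] = -1/2;  [v^3] = -1/6.

-v^3/6 - v^2/2 + v + 1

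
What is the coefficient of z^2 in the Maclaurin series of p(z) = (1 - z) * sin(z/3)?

-1/3

Shift and add copies of the series according to the polynomial's terms.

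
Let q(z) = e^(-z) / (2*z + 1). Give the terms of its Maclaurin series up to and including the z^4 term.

Expand 1/(denominator) as a geometric series and multiply by the numerator's series.
[z^0] = 1;  [z^1] = -3;  [z^2] = 13/2;  [z^3] = -79/6;  [z^4] = 211/8.

211*z^4/8 - 79*z^3/6 + 13*z^2/2 - 3*z + 1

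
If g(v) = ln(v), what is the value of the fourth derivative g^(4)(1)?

The coefficient of (v - 1)^4 in the expansion is -1/4, so g^(4)(1) = 4! * (-1/4) = -6.

-6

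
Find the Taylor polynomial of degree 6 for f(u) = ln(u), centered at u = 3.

-(u - 3)^6/4374 + (u - 3)^5/1215 - (u - 3)^4/324 + (u - 3)^3/81 - (u - 3)^2/18 + (u - 3)/3 + ln(3)

Use the known series and substitute for the argument.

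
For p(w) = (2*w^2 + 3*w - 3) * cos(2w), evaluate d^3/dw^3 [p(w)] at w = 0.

-36

Distribute the polynomial across the series and collect like powers.
From the series, [w^3] p = -6; multiply by 3! = 6 to get -36.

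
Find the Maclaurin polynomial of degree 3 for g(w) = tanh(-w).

w^3/3 - w

g(0) = 0
g′(0) = -1
g′′(0) = 0
g′′′(0) = 2
Then c_k = g^(k)(0)/k! gives each Taylor coefficient.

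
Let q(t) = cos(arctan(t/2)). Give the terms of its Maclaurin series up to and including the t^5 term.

Plug the Maclaurin series of the inner function into that of the outer and collect terms.
[t^0] = 1;  [t^1] = 0;  [t^2] = -1/8;  [t^3] = 0;  [t^4] = 3/128;  [t^5] = 0.

3*t^4/128 - t^2/8 + 1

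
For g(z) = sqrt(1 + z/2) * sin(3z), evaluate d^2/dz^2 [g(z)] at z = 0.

3/2

Write out both Maclaurin series and multiply, keeping only the needed powers.
From the series, [z^2] g = 3/4; multiply by 2! = 2 to get 3/2.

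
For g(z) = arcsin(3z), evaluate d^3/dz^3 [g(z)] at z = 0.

27

Compute the successive derivatives at the expansion point and divide by k!.
The coefficient of z^3 in the expansion is 9/2, so g′′′(0) = 3! * (9/2) = 27.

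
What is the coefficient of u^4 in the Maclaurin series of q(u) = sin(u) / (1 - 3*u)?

Multiply the numerator's expansion by the denominator's geometric series.
q(0) = 0
q′(0) = 1
q′′(0) = 6
q′′′(0) = 53
q^(4)(0) = 636

53/2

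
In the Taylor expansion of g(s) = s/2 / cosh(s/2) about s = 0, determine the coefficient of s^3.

-1/16

Write the quotient as an unknown series and match coefficients against numerator = denominator · series.
[s^0] = 0;  [s^1] = 1/2;  [s^2] = 0;  [s^3] = -1/16.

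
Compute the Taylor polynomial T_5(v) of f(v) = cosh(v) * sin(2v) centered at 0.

Expand each factor separately, then convolve coefficients.
f(0) = 0
f′(0) = 2
f′′(0) = 0
f′′′(0) = -2
f^(4)(0) = 0
f^(5)(0) = -38
Dividing each by k! gives the coefficients c_0, ..., c_5.

-19*v^5/60 - v^3/3 + 2*v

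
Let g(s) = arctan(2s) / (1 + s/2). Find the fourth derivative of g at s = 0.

26

Write out both Maclaurin series and multiply, keeping only the needed powers.
The coefficient of s^4 in the expansion is 13/12, so g^(4)(0) = 4! * (13/12) = 26.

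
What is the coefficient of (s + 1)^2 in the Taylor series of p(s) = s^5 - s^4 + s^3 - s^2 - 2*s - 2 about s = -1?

-20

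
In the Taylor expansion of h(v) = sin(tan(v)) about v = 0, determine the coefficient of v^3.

Compose series: expand the inner function first, then feed it into the outer expansion.
[v^0] = 0;  [v^1] = 1;  [v^2] = 0;  [v^3] = 1/6.

1/6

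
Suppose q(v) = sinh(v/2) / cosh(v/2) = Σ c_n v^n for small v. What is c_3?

-1/24

Write the quotient as an unknown series and match coefficients against numerator = denominator · series.
q(0) = 0
q′(0) = 1/2
q′′(0) = 0
q′′′(0) = -1/4
So c_3 = q′′′(0)/3! = -1/24.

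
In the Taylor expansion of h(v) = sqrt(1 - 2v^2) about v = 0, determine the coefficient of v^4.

-1/2

Use the known series and substitute for the argument.
[v^0] = 1;  [v^1] = 0;  [v^2] = -1;  [v^3] = 0;  [v^4] = -1/2.
So c_4 = h^(4)(0)/4! = -1/2.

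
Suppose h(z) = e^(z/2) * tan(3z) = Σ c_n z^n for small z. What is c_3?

75/8

Write out both Maclaurin series and multiply, keeping only the needed powers.
h(0) = 0
h′(0) = 3
h′′(0) = 3
h′′′(0) = 225/4
Dividing each by k! gives the coefficients c_0, ..., c_3.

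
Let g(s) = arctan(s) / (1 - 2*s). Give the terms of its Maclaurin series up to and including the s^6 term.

446*s^6/15 + 223*s^5/15 + 22*s^4/3 + 11*s^3/3 + 2*s^2 + s

Use 1/(1 - r) = Σ r^k on the denominator, then take the Cauchy product.
g(0) = 0
g′(0) = 1
g′′(0) = 4
g′′′(0) = 22
g^(4)(0) = 176
g^(5)(0) = 1784
g^(6)(0) = 21408
Dividing each by k! gives the coefficients c_0, ..., c_6.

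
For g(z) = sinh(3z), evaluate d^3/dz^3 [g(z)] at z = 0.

From the series, [z^3] g = 9/2; multiply by 3! = 6 to get 27.

27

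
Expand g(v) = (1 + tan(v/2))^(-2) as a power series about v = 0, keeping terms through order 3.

-7*v^3/12 + 3*v^2/4 - v + 1

Substitute the inner expansion into the outer series and collect powers.
[v^0] = 1;  [v^1] = -1;  [v^2] = 3/4;  [v^3] = -7/12.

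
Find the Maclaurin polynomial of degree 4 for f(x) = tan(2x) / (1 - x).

14*x^4/3 + 14*x^3/3 + 2*x^2 + 2*x

Write out both Maclaurin series and multiply, keeping only the needed powers.
f(0) = 0
f′(0) = 2
f′′(0) = 4
f′′′(0) = 28
f^(4)(0) = 112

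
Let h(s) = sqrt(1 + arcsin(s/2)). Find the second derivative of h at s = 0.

Let u equal the inner series; expand the outer function in u and truncate.
From the series, [s^2] h = -1/32; multiply by 2! = 2 to get -1/16.

-1/16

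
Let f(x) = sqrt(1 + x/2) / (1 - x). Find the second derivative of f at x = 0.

Multiply the two series term by term and collect like powers.
The coefficient of x^2 in the expansion is 39/32, so f′′(0) = 2! * (39/32) = 39/16.

39/16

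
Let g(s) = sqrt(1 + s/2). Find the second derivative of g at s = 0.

-1/16

The coefficient of s^2 in the expansion is -1/32, so g′′(0) = 2! * (-1/32) = -1/16.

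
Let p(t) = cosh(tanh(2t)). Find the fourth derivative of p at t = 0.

-112

Plug the Maclaurin series of the inner function into that of the outer and collect terms.
The coefficient of t^4 in the expansion is -14/3, so p^(4)(0) = 4! * (-14/3) = -112.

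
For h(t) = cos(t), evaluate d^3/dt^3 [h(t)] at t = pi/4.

sqrt(2)/2

Compute the successive derivatives at the expansion point and divide by k!.
The coefficient of (t - pi/4)^3 in the expansion is sqrt(2)/12, so h′′′(pi/4) = 3! * (sqrt(2)/12) = sqrt(2)/2.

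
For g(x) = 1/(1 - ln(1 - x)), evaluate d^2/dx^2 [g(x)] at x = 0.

1

Let u equal the inner series; expand the outer function in u and truncate.
The coefficient of x^2 in the expansion is 1/2, so g′′(0) = 2! * (1/2) = 1.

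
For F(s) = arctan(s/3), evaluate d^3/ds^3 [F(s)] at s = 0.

Differentiate repeatedly and evaluate at the center.
From the series, [s^3] F = -1/81; multiply by 3! = 6 to get -2/27.

-2/27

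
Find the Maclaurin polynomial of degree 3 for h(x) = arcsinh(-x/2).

Apply the Taylor formula c_k = f^(k)(a)/k!.
[x^0] = 0;  [x^1] = -1/2;  [x^2] = 0;  [x^3] = 1/48.

x^3/48 - x/2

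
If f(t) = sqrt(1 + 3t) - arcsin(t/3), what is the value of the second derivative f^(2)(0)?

-9/4

Combine the two series term by term.
The coefficient of t^2 in the expansion is -9/8, so f′′(0) = 2! * (-9/8) = -9/4.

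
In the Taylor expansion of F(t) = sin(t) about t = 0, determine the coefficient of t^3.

[t^0] = 0;  [t^1] = 1;  [t^2] = 0;  [t^3] = -1/6.

-1/6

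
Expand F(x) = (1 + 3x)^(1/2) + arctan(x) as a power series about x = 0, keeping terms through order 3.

Combine the two series term by term.

65*x^3/48 - 9*x^2/8 + 5*x/2 + 1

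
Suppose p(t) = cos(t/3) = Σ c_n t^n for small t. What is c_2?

Apply the Taylor formula c_k = f^(k)(a)/k!.
p(0) = 1
p′(0) = 0
p′′(0) = -1/9
Then c_k = p^(k)(0)/k! gives each Taylor coefficient.

-1/18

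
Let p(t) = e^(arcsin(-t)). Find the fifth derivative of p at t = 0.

Substitute the inner expansion into the outer series and collect powers.
The coefficient of t^5 in the expansion is -1/6, so p^(5)(0) = 5! * (-1/6) = -20.

-20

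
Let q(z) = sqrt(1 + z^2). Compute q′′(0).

1

From the series, [z^2] q = 1/2; multiply by 2! = 2 to get 1.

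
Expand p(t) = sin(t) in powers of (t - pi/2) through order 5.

Compute the successive derivatives at the expansion point and divide by k!.
p(pi/2) = 1
p′(pi/2) = 0
p′′(pi/2) = -1
p′′′(pi/2) = 0
p^(4)(pi/2) = 1
p^(5)(pi/2) = 0
Dividing each by k! gives the coefficients c_0, ..., c_5.

(t - pi/2)^4/24 - (t - pi/2)^2/2 + 1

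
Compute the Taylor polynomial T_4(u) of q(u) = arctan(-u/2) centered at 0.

Apply the Taylor formula c_k = f^(k)(a)/k!.
q(0) = 0
q′(0) = -1/2
q′′(0) = 0
q′′′(0) = 1/4
q^(4)(0) = 0

u^3/24 - u/2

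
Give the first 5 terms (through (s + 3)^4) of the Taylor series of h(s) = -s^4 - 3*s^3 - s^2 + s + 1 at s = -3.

h(-3) = -11
h′(-3) = 34
h′′(-3) = -56
h′′′(-3) = 54
h^(4)(-3) = -24

-(s + 3)^4 + 9*(s + 3)^3 - 28*(s + 3)^2 + 34*(s + 3) - 11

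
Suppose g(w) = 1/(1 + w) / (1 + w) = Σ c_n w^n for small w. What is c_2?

3

Write out both Maclaurin series and multiply, keeping only the needed powers.
[w^0] = 1;  [w^1] = -2;  [w^2] = 3.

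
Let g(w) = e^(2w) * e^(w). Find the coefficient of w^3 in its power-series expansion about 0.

Multiply the two series term by term and collect like powers.
So c_3 = g′′′(0)/3! = 9/2.

9/2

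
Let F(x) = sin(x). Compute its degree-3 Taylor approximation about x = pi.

(x - pi)^3/6 - (x - pi)

[(x - pi)^0] = 0;  [(x - pi)^1] = -1;  [(x - pi)^2] = 0;  [(x - pi)^3] = 1/6.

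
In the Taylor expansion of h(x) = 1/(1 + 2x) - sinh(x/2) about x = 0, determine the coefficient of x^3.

Expand each term separately and add.
h(0) = 1
h′(0) = -5/2
h′′(0) = 8
h′′′(0) = -385/8

-385/48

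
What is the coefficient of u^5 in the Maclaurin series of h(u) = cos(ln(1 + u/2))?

1/96

Substitute the inner expansion into the outer series and collect powers.
h(0) = 1
h′(0) = 0
h′′(0) = -1/4
h′′′(0) = 3/8
h^(4)(0) = -5/8
h^(5)(0) = 5/4
So c_5 = h^(5)(0)/5! = 1/96.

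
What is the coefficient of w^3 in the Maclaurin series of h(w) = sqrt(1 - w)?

-1/16

[w^0] = 1;  [w^1] = -1/2;  [w^2] = -1/8;  [w^3] = -1/16.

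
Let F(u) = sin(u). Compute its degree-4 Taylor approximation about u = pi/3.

sqrt(3)*(u - pi/3)^4/48 - (u - pi/3)^3/12 - sqrt(3)*(u - pi/3)^2/4 + (u - pi/3)/2 + sqrt(3)/2

F(pi/3) = sqrt(3)/2
F′(pi/3) = 1/2
F′′(pi/3) = -sqrt(3)/2
F′′′(pi/3) = -1/2
F^(4)(pi/3) = sqrt(3)/2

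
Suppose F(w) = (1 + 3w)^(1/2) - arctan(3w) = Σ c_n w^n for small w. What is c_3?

171/16

Combine the two series term by term.
F(0) = 1
F′(0) = -3/2
F′′(0) = -9/4
F′′′(0) = 513/8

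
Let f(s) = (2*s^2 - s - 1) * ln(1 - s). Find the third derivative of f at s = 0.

-7

Multiply each power in the prefactor through the base expansion.
The coefficient of s^3 in the expansion is -7/6, so f′′′(0) = 3! * (-7/6) = -7.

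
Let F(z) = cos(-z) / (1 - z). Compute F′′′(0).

3

Expand 1/(denominator) as a geometric series and multiply by the numerator's series.
From the series, [z^3] F = 1/2; multiply by 3! = 6 to get 3.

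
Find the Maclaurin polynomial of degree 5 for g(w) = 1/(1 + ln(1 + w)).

Let u equal the inner series; expand the outer function in u and truncate.
[w^0] = 1;  [w^1] = -1;  [w^2] = 3/2;  [w^3] = -7/3;  [w^4] = 11/3;  [w^5] = -347/60.

-347*w^5/60 + 11*w^4/3 - 7*w^3/3 + 3*w^2/2 - w + 1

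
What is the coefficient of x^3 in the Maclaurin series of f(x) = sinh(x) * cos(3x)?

-13/3

Take the Cauchy product of the two expansions.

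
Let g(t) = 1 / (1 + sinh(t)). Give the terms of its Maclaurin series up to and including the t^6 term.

77*t^6/45 - 181*t^5/120 + 4*t^4/3 - 7*t^3/6 + t^2 - t + 1

Write 1/(1+u) = 1 - u + u^2 - u^3 + ... and substitute the series for u.
[t^0] = 1;  [t^1] = -1;  [t^2] = 1;  [t^3] = -7/6;  [t^4] = 4/3;  [t^5] = -181/120;  [t^6] = 77/45.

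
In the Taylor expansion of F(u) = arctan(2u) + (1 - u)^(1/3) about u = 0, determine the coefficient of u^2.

Expand each term separately and add.
F(0) = 1
F′(0) = 5/3
F′′(0) = -2/9
So c_2 = F′′(0)/2! = -1/9.

-1/9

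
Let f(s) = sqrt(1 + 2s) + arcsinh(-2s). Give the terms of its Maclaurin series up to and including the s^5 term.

Add the two expansions coefficient-wise.
f(0) = 1
f′(0) = -1
f′′(0) = -1
f′′′(0) = 11
f^(4)(0) = -15
f^(5)(0) = -183
The Taylor polynomial is Σ f^(k)(0)/k! · s^k.

-61*s^5/40 - 5*s^4/8 + 11*s^3/6 - s^2/2 - s + 1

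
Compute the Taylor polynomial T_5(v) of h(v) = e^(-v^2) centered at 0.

v^4/2 - v^2 + 1

h(0) = 1
h′(0) = 0
h′′(0) = -2
h′′′(0) = 0
h^(4)(0) = 12
h^(5)(0) = 0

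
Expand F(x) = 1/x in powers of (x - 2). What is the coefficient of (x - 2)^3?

-1/16

F(2) = 1/2
F′(2) = -1/4
F′′(2) = 1/4
F′′′(2) = -3/8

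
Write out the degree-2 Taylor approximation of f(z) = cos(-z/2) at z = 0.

1 - z^2/8

[z^0] = 1;  [z^1] = 0;  [z^2] = -1/8.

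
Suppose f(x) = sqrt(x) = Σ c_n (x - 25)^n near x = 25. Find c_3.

[(x - 25)^0] = 5;  [(x - 25)^1] = 1/10;  [(x - 25)^2] = -1/1000;  [(x - 25)^3] = 1/50000.

1/50000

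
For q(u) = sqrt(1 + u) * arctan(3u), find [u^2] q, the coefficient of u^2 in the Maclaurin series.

Expand each factor separately, then convolve coefficients.
q(0) = 0
q′(0) = 3
q′′(0) = 3
Dividing each by k! gives the coefficients c_0, ..., c_2.

3/2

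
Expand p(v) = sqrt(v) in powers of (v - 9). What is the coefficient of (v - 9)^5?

7/5038848

c_5 = p^(5)(9)/5! = 7/5038848.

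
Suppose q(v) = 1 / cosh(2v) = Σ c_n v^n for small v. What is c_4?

10/3

Write the quotient as an unknown series and match coefficients against numerator = denominator · series.
q(0) = 1
q′(0) = 0
q′′(0) = -4
q′′′(0) = 0
q^(4)(0) = 80
So c_4 = q^(4)(0)/4! = 10/3.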